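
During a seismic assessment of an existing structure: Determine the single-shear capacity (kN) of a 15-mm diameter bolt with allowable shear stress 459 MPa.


A = pi * d^2 / 4 = pi * 15^2 / 4 = 176.7146 mm^2
V = f_v * A / 1000 = 459 * 176.7146 / 1000
= 81.112 kN

81.112 kN


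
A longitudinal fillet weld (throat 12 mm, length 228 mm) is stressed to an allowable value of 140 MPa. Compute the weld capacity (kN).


Strength = throat * length * allowable stress
= 12 * 228 * 140 N
= 383040 N
= 383.04 kN

383.04 kN


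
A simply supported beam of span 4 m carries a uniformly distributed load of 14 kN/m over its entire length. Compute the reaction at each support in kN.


Total load = w * L = 14 * 4 = 56 kN
By symmetry, each reaction R = total / 2 = 56 / 2 = 28.0 kN

28.0 kN


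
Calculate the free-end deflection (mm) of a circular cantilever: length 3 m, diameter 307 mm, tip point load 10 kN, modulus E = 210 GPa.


I = pi * d^4 / 64 = pi * 307^4 / 64 = 436037057.88 mm^4
L = 3000.0 mm, P = 10000.0 N, E = 210000.0 MPa
delta = P * L^3 / (3 * E * I)
= 10000.0 * 3000.0^3 / (3 * 210000.0 * 436037057.88)
= 0.9829 mm

0.9829 mm


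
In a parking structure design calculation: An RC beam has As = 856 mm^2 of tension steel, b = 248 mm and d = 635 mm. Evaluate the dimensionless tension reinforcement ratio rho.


rho = As / (b * d)
= 856 / (248 * 635)
= 856 / 157480
= 0.005436 (dimensionless)

0.005436 (dimensionless)


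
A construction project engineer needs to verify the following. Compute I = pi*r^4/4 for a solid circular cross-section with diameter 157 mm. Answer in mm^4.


r = d / 2 = 157 / 2 = 78.5 mm
I = pi * r^4 / 4 = pi * 78.5^4 / 4
= 29824179.76 mm^4

29824179.76 mm^4


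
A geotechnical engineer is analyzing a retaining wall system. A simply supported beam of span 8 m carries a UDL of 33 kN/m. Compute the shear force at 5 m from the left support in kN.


R_A = w * L / 2 = 33 * 8 / 2 = 132.0 kN
V(x) = R_A - w * x = 132.0 - 33 * 5
= -33.0 kN

-33.0 kN


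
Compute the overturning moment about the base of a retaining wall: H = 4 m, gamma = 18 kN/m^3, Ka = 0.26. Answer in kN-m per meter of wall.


Pa = 0.5 * Ka * gamma * H^2
= 0.5 * 0.26 * 18 * 4^2
= 37.44 kN/m
Arm = H / 3 = 4 / 3 = 1.3333 m
Mo = Pa * arm = Pa * H / 3 = 37.44 * 4 / 3 = 49.92 kN-m/m

49.92 kN-m/m


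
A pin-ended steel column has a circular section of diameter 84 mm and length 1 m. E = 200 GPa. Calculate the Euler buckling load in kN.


I = pi * d^4 / 64 = 2443920.32 mm^4
L = 1000.0 mm
P_cr = pi^2 * E * I / L^2
= 9.8696 * 200000.0 * 2443920.32 / 1000.0^2
= 4824105.36 N = 4824.1054 kN

4824.1054 kN


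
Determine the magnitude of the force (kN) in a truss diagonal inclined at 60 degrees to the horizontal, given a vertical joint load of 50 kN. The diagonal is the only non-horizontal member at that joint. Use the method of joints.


At the joint, only the diagonal has a vertical component, so vertical equilibrium gives:
F * sin(60) = 50
F = 50 / sin(60)
= 50 / 0.866025
= 57.74 kN

57.74 kN


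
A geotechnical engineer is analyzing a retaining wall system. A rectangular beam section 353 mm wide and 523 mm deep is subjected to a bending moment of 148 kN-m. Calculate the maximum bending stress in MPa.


I = b * h^3 / 12 = 353 * 523^3 / 12 = 4208220870.92 mm^4
y = h / 2 = 523 / 2 = 261.5 mm
M = 148 kN-m = 148000000.0 N-mm
sigma = M * y / I = 148000000.0 * 261.5 / 4208220870.92
= 9.2 MPa

9.2 MPa


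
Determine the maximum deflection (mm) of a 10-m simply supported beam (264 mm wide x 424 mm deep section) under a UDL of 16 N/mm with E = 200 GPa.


I = 264 * 424^3 / 12 = 1676950528.0 mm^4
L = 10000.0 mm, w = 16 N/mm, E = 200000.0 MPa
delta = 5 * w * L^4 / (384 * E * I)
= 5 * 16 * 10000.0^4 / (384 * 200000.0 * 1676950528.0)
= 6.2117 mm

6.2117 mm


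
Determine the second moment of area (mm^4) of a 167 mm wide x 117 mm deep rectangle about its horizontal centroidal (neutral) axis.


I = b * h^3 / 12
= 167 * 117^3 / 12
= 167 * 1601613 / 12
= 22289114.25 mm^4

22289114.25 mm^4


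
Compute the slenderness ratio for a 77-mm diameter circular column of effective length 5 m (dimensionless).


Radius of gyration r = d / 4 = 77 / 4 = 19.25 mm
L_eff = 5000.0 mm
Slenderness ratio = L / r = 5000.0 / 19.25 = 259.74 (dimensionless)

259.74 (dimensionless)


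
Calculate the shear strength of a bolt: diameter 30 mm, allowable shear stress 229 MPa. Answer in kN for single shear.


A = pi * d^2 / 4 = pi * 30^2 / 4 = 706.8583 mm^2
V = f_v * A / 1000 = 229 * 706.8583 / 1000
= 161.8706 kN

161.8706 kN


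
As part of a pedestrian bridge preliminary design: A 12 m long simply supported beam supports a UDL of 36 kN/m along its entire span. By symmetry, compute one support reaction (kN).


Total load = w * L = 36 * 12 = 432 kN
By symmetry, each reaction R = total / 2 = 432 / 2 = 216.0 kN

216.0 kN


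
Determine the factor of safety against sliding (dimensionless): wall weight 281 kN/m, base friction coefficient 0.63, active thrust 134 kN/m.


Resisting force = mu * W = 0.63 * 281 = 177.03 kN/m
FOS = Resisting / Driving = 177.03 / 134
= 1.3211 (dimensionless)

1.3211 (dimensionless)


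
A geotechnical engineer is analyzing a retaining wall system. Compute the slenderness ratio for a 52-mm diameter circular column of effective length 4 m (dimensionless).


Radius of gyration r = d / 4 = 52 / 4 = 13.0 mm
L_eff = 4000.0 mm
Slenderness ratio = L / r = 4000.0 / 13.0 = 307.69 (dimensionless)

307.69 (dimensionless)


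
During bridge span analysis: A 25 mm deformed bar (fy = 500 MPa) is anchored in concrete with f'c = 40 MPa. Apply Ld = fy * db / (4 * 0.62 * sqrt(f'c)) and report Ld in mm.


Ld = (fy * db) / (4 * 0.62 * sqrt(f'c))
= (500 * 25) / (4 * 0.62 * sqrt(40))
= 12500 / 15.6849
= 796.94 mm

796.94 mm


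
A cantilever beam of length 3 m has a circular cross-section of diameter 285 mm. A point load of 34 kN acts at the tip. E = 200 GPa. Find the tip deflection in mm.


I = pi * d^4 / 64 = pi * 285^4 / 64 = 323854054.62 mm^4
L = 3000.0 mm, P = 34000.0 N, E = 200000.0 MPa
delta = P * L^3 / (3 * E * I)
= 34000.0 * 3000.0^3 / (3 * 200000.0 * 323854054.62)
= 4.7244 mm

4.7244 mm


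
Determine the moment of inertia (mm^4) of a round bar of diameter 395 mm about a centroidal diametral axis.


r = d / 2 = 395 / 2 = 197.5 mm
I = pi * r^4 / 4 = pi * 197.5^4 / 4
= 1194973518.81 mm^4

1194973518.81 mm^4


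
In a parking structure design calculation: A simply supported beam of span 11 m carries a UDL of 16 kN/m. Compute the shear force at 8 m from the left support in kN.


R_A = w * L / 2 = 16 * 11 / 2 = 88.0 kN
V(x) = R_A - w * x = 88.0 - 16 * 8
= -40.0 kN

-40.0 kN


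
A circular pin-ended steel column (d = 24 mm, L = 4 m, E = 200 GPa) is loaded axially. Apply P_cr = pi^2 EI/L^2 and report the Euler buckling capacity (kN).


I = pi * d^4 / 64 = 16286.02 mm^4
L = 4000.0 mm
P_cr = pi^2 * E * I / L^2
= 9.8696 * 200000.0 * 16286.02 / 4000.0^2
= 2009.21 N = 2.0092 kN

2.0092 kN


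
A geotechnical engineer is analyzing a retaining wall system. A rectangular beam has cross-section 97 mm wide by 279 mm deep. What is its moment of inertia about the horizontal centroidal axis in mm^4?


I = b * h^3 / 12
= 97 * 279^3 / 12
= 97 * 21717639 / 12
= 175550915.25 mm^4

175550915.25 mm^4


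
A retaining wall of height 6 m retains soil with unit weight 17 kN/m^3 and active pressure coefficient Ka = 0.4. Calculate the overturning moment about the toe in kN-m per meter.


Pa = 0.5 * Ka * gamma * H^2
= 0.5 * 0.4 * 17 * 6^2
= 122.4 kN/m
Arm = H / 3 = 6 / 3 = 2.0 m
Mo = Pa * arm = Pa * H / 3 = 122.4 * 6 / 3 = 244.8 kN-m/m

244.8 kN-m/m


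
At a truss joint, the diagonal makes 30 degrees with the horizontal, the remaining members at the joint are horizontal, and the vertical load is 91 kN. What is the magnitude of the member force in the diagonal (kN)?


At the joint, only the diagonal has a vertical component, so vertical equilibrium gives:
F * sin(30) = 91
F = 91 / sin(30)
= 91 / 0.5
= 182.0 kN

182.0 kN


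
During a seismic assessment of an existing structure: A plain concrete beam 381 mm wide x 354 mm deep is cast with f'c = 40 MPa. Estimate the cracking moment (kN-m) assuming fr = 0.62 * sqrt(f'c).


fr = 0.62 * sqrt(40) = 0.62 * 6.3246 = 3.9212 MPa
I = 381 * 354^3 / 12 = 1408489182.0 mm^4
y_t = 177.0 mm
M_cr = fr * I / y_t = 3.9212 * 1408489182.0 / 177.0 N-mm
= 31.2034 kN-m

31.2034 kN-m


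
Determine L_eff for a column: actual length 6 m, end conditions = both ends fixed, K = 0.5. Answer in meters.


L_eff = K * L
= 0.5 * 6
= 3.0 m

3.0 m


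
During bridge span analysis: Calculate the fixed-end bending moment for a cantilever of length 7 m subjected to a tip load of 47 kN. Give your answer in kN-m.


For a cantilever with a point load at the free end:
M_max = P * L = 47 * 7 = 329 kN-m

329 kN-m


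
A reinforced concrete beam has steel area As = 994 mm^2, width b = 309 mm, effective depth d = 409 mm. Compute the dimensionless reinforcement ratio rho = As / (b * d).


rho = As / (b * d)
= 994 / (309 * 409)
= 994 / 126381
= 0.007865 (dimensionless)

0.007865 (dimensionless)


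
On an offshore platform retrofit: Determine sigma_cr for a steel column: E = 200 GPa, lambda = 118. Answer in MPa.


sigma_cr = pi^2 * E / lambda^2
= 9.8696 * 200000.0 / 118^2
= 9.8696 * 200000.0 / 13924
= 141.7639 MPa

141.7639 MPa


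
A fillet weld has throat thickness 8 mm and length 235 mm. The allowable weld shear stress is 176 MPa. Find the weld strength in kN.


Strength = throat * length * allowable stress
= 8 * 235 * 176 N
= 330880 N
= 330.88 kN

330.88 kN


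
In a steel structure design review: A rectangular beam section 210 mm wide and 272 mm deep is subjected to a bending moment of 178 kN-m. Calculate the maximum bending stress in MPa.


I = b * h^3 / 12 = 210 * 272^3 / 12 = 352163840.0 mm^4
y = h / 2 = 272 / 2 = 136.0 mm
M = 178 kN-m = 178000000.0 N-mm
sigma = M * y / I = 178000000.0 * 136.0 / 352163840.0
= 68.74 MPa

68.74 MPa


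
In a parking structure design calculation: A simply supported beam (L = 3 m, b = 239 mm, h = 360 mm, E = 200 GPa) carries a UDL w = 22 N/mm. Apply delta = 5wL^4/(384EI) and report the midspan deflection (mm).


I = 239 * 360^3 / 12 = 929232000.0 mm^4
L = 3000.0 mm, w = 22 N/mm, E = 200000.0 MPa
delta = 5 * w * L^4 / (384 * E * I)
= 5 * 22 * 3000.0^4 / (384 * 200000.0 * 929232000.0)
= 0.1249 mm

0.1249 mm


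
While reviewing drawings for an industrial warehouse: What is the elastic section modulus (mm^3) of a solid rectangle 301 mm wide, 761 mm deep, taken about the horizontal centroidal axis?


S = b * h^2 / 6
= 301 * 761^2 / 6
= 301 * 579121 / 6
= 29052570.17 mm^3

29052570.17 mm^3


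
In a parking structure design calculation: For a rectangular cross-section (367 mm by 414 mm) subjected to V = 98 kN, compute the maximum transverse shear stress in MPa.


A = b * h = 367 * 414 = 151938 mm^2
V = 98 kN = 98000.0 N
tau_max = 1.5 * V / A = 1.5 * 98000.0 / 151938
= 0.9675 MPa

0.9675 MPa


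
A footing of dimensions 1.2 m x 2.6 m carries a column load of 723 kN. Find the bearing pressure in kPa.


A = 1.2 * 2.6 = 3.12 m^2
q = P / A = 723 / 3.12
= 231.7308 kPa

231.7308 kPa


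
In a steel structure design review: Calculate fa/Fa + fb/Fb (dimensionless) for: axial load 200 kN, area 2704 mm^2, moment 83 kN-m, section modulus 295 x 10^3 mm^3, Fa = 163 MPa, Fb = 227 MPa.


f_a = P / A = 200000.0 / 2704 = 73.9645 MPa
f_b = M / S = 83000000.0 / 295000.0 = 281.3559 MPa
Ratio = f_a / Fa + f_b / Fb
= 73.9645 / 163 + 281.3559 / 227
= 1.6932 (dimensionless)

1.6932 (dimensionless)


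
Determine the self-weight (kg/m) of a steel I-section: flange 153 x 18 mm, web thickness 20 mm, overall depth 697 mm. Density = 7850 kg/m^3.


A_flanges = 2 * 153 * 18 = 5508 mm^2
A_web = (697 - 2 * 18) * 20 = 13220 mm^2
A_total = 5508 + 13220 = 18728 mm^2 = 0.018728 m^2
Weight = rho * A = 7850 * 0.018728 = 147.0148 kg/m

147.0148 kg/m


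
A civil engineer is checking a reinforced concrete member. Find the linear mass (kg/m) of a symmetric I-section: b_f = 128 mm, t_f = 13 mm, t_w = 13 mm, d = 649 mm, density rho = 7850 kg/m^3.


A_flanges = 2 * 128 * 13 = 3328 mm^2
A_web = (649 - 2 * 13) * 13 = 8099 mm^2
A_total = 3328 + 8099 = 11427 mm^2 = 0.011427 m^2
Weight = rho * A = 7850 * 0.011427 = 89.7019 kg/m

89.7019 kg/m


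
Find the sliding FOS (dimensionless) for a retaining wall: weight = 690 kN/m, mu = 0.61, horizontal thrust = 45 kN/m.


Resisting force = mu * W = 0.61 * 690 = 420.9 kN/m
FOS = Resisting / Driving = 420.9 / 45
= 9.3533 (dimensionless)

9.3533 (dimensionless)


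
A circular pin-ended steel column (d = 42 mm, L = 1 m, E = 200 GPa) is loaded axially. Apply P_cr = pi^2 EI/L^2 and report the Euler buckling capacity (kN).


I = pi * d^4 / 64 = 152745.02 mm^4
L = 1000.0 mm
P_cr = pi^2 * E * I / L^2
= 9.8696 * 200000.0 * 152745.02 / 1000.0^2
= 301506.58 N = 301.5066 kN

301.5066 kN


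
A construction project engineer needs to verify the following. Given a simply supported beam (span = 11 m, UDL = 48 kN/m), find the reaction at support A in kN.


Total load = w * L = 48 * 11 = 528 kN
By symmetry, each reaction R = total / 2 = 528 / 2 = 264.0 kN

264.0 kN


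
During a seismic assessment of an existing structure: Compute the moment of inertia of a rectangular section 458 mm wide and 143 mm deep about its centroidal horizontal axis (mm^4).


I = b * h^3 / 12
= 458 * 143^3 / 12
= 458 * 2924207 / 12
= 111607233.83 mm^4

111607233.83 mm^4


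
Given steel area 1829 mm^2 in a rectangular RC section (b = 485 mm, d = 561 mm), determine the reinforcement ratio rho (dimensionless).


rho = As / (b * d)
= 1829 / (485 * 561)
= 1829 / 272085
= 0.006722 (dimensionless)

0.006722 (dimensionless)


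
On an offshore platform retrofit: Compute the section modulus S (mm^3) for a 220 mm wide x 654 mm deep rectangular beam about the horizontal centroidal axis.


S = b * h^2 / 6
= 220 * 654^2 / 6
= 220 * 427716 / 6
= 15682920.0 mm^3

15682920.0 mm^3


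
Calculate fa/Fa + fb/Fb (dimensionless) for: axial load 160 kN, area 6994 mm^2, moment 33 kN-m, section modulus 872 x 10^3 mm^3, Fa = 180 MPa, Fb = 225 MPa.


f_a = P / A = 160000.0 / 6994 = 22.8768 MPa
f_b = M / S = 33000000.0 / 872000.0 = 37.844 MPa
Ratio = f_a / Fa + f_b / Fb
= 22.8768 / 180 + 37.844 / 225
= 0.2953 (dimensionless)

0.2953 (dimensionless)


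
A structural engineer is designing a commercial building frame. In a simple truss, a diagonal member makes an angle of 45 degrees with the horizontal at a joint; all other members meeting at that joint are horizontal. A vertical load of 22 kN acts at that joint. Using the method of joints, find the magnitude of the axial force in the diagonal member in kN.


At the joint, only the diagonal has a vertical component, so vertical equilibrium gives:
F * sin(45) = 22
F = 22 / sin(45)
= 22 / 0.707107
= 31.11 kN

31.11 kN


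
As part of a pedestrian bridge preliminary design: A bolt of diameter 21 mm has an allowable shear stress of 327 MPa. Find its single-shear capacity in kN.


A = pi * d^2 / 4 = pi * 21^2 / 4 = 346.3606 mm^2
V = f_v * A / 1000 = 327 * 346.3606 / 1000
= 113.2599 kN

113.2599 kN


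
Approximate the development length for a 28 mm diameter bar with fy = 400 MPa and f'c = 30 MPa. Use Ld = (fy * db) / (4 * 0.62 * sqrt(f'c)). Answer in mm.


Ld = (fy * db) / (4 * 0.62 * sqrt(f'c))
= (400 * 28) / (4 * 0.62 * sqrt(30))
= 11200 / 13.5835
= 824.53 mm

824.53 mm


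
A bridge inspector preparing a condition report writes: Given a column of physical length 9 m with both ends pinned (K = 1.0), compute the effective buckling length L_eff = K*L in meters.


L_eff = K * L
= 1.0 * 9
= 9.0 m

9.0 m


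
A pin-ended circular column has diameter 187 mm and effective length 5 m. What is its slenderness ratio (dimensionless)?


Radius of gyration r = d / 4 = 187 / 4 = 46.75 mm
L_eff = 5000.0 mm
Slenderness ratio = L / r = 5000.0 / 46.75 = 106.95 (dimensionless)

106.95 (dimensionless)


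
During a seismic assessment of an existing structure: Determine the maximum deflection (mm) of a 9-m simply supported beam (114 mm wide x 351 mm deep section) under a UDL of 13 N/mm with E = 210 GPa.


I = 114 * 351^3 / 12 = 410813734.5 mm^4
L = 9000.0 mm, w = 13 N/mm, E = 210000.0 MPa
delta = 5 * w * L^4 / (384 * E * I)
= 5 * 13 * 9000.0^4 / (384 * 210000.0 * 410813734.5)
= 12.8732 mm

12.8732 mm


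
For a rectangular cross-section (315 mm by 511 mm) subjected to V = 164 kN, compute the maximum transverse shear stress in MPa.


A = b * h = 315 * 511 = 160965 mm^2
V = 164 kN = 164000.0 N
tau_max = 1.5 * V / A = 1.5 * 164000.0 / 160965
= 1.5283 MPa

1.5283 MPa


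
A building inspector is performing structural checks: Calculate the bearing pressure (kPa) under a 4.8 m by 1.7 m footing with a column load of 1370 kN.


A = 4.8 * 1.7 = 8.16 m^2
q = P / A = 1370 / 8.16
= 167.8922 kPa

167.8922 kPa


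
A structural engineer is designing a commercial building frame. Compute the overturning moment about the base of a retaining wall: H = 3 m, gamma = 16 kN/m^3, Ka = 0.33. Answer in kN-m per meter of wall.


Pa = 0.5 * Ka * gamma * H^2
= 0.5 * 0.33 * 16 * 3^2
= 23.76 kN/m
Arm = H / 3 = 3 / 3 = 1.0 m
Mo = Pa * arm = Pa * H / 3 = 23.76 * 3 / 3 = 23.76 kN-m/m

23.76 kN-m/m


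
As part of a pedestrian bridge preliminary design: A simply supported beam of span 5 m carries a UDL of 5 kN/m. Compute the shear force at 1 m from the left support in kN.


R_A = w * L / 2 = 5 * 5 / 2 = 12.5 kN
V(x) = R_A - w * x = 12.5 - 5 * 1
= 7.5 kN

7.5 kN


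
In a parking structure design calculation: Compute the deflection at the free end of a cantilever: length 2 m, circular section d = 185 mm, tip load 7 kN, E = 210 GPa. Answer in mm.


I = pi * d^4 / 64 = pi * 185^4 / 64 = 57498539.35 mm^4
L = 2000.0 mm, P = 7000.0 N, E = 210000.0 MPa
delta = P * L^3 / (3 * E * I)
= 7000.0 * 2000.0^3 / (3 * 210000.0 * 57498539.35)
= 1.5459 mm

1.5459 mm


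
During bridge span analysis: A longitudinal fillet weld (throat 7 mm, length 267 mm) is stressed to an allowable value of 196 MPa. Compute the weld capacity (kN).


Strength = throat * length * allowable stress
= 7 * 267 * 196 N
= 366324 N
= 366.32 kN

366.32 kN


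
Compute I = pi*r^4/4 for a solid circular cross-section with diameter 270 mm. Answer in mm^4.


r = d / 2 = 270 / 2 = 135.0 mm
I = pi * r^4 / 4 = pi * 135.0^4 / 4
= 260870490.85 mm^4

260870490.85 mm^4


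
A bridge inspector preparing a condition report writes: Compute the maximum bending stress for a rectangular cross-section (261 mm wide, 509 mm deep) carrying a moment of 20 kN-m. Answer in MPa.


I = b * h^3 / 12 = 261 * 509^3 / 12 = 2868220980.75 mm^4
y = h / 2 = 509 / 2 = 254.5 mm
M = 20 kN-m = 20000000.0 N-mm
sigma = M * y / I = 20000000.0 * 254.5 / 2868220980.75
= 1.77 MPa

1.77 MPa


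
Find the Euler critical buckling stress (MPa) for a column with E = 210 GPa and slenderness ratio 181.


sigma_cr = pi^2 * E / lambda^2
= 9.8696 * 210000.0 / 181^2
= 9.8696 * 210000.0 / 32761
= 63.2648 MPa

63.2648 MPa


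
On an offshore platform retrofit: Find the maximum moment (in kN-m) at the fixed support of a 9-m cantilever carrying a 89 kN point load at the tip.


For a cantilever with a point load at the free end:
M_max = P * L = 89 * 9 = 801 kN-m

801 kN-m


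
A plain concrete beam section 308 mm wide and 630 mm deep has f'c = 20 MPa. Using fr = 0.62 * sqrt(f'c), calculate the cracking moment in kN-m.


fr = 0.62 * sqrt(20) = 0.62 * 4.4721 = 2.7727 MPa
I = 308 * 630^3 / 12 = 6417873000.0 mm^4
y_t = 315.0 mm
M_cr = fr * I / y_t = 2.7727 * 6417873000.0 / 315.0 N-mm
= 56.492 kN-m

56.492 kN-m


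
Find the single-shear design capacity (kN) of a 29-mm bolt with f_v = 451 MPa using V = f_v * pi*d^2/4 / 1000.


A = pi * d^2 / 4 = pi * 29^2 / 4 = 660.5199 mm^2
V = f_v * A / 1000 = 451 * 660.5199 / 1000
= 297.8945 kN

297.8945 kN


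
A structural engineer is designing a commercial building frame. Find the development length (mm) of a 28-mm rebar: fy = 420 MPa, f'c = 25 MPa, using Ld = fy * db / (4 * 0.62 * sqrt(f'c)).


Ld = (fy * db) / (4 * 0.62 * sqrt(f'c))
= (420 * 28) / (4 * 0.62 * sqrt(25))
= 11760 / 12.4
= 948.39 mm

948.39 mm


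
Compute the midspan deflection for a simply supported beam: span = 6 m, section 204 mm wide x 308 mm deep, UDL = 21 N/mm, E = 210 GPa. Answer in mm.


I = 204 * 308^3 / 12 = 496707904.0 mm^4
L = 6000.0 mm, w = 21 N/mm, E = 210000.0 MPa
delta = 5 * w * L^4 / (384 * E * I)
= 5 * 21 * 6000.0^4 / (384 * 210000.0 * 496707904.0)
= 3.3974 mm

3.3974 mm


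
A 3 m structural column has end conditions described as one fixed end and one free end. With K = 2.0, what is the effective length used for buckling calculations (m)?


L_eff = K * L
= 2.0 * 3
= 6.0 m

6.0 m


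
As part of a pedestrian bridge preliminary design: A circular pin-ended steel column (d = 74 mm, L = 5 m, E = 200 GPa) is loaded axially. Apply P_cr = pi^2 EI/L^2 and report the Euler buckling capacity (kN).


I = pi * d^4 / 64 = 1471962.61 mm^4
L = 5000.0 mm
P_cr = pi^2 * E * I / L^2
= 9.8696 * 200000.0 * 1471962.61 / 5000.0^2
= 116221.51 N = 116.2215 kN

116.2215 kN


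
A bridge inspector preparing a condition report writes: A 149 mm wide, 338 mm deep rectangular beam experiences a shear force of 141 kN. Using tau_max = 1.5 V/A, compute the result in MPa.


A = b * h = 149 * 338 = 50362 mm^2
V = 141 kN = 141000.0 N
tau_max = 1.5 * V / A = 1.5 * 141000.0 / 50362
= 4.1996 MPa

4.1996 MPa


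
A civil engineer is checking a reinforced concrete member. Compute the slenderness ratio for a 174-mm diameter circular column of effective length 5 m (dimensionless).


Radius of gyration r = d / 4 = 174 / 4 = 43.5 mm
L_eff = 5000.0 mm
Slenderness ratio = L / r = 5000.0 / 43.5 = 114.94 (dimensionless)

114.94 (dimensionless)


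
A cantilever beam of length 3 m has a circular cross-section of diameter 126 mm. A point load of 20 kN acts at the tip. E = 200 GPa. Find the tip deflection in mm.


I = pi * d^4 / 64 = pi * 126^4 / 64 = 12372346.64 mm^4
L = 3000.0 mm, P = 20000.0 N, E = 200000.0 MPa
delta = P * L^3 / (3 * E * I)
= 20000.0 * 3000.0^3 / (3 * 200000.0 * 12372346.64)
= 72.7429 mm

72.7429 mm


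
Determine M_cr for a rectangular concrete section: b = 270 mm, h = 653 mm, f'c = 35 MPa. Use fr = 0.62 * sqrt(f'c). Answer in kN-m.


fr = 0.62 * sqrt(35) = 0.62 * 5.9161 = 3.668 MPa
I = 270 * 653^3 / 12 = 6265014232.5 mm^4
y_t = 326.5 mm
M_cr = fr * I / y_t = 3.668 * 6265014232.5 / 326.5 N-mm
= 70.3825 kN-m

70.3825 kN-m


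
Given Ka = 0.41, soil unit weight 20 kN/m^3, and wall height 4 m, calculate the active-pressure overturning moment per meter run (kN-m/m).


Pa = 0.5 * Ka * gamma * H^2
= 0.5 * 0.41 * 20 * 4^2
= 65.6 kN/m
Arm = H / 3 = 4 / 3 = 1.3333 m
Mo = Pa * arm = Pa * H / 3 = 65.6 * 4 / 3 = 87.4667 kN-m/m

87.4667 kN-m/m


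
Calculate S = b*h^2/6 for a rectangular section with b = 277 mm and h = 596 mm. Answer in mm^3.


S = b * h^2 / 6
= 277 * 596^2 / 6
= 277 * 355216 / 6
= 16399138.67 mm^3

16399138.67 mm^3


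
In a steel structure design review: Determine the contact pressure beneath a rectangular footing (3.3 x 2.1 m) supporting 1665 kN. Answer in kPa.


A = 3.3 * 2.1 = 6.93 m^2
q = P / A = 1665 / 6.93
= 240.2597 kPa

240.2597 kPa


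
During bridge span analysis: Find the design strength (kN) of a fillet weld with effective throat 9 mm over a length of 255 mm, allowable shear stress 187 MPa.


Strength = throat * length * allowable stress
= 9 * 255 * 187 N
= 429165 N
= 429.17 kN

429.17 kN


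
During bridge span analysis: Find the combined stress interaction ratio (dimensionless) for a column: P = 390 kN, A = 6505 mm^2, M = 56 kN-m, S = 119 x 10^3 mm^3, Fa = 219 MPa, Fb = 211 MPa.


f_a = P / A = 390000.0 / 6505 = 59.9539 MPa
f_b = M / S = 56000000.0 / 119000.0 = 470.5882 MPa
Ratio = f_a / Fa + f_b / Fb
= 59.9539 / 219 + 470.5882 / 211
= 2.504 (dimensionless)

2.504 (dimensionless)


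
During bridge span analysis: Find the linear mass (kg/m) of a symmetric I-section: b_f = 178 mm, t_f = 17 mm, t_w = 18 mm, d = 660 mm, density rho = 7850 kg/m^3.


A_flanges = 2 * 178 * 17 = 6052 mm^2
A_web = (660 - 2 * 17) * 18 = 11268 mm^2
A_total = 6052 + 11268 = 17320 mm^2 = 0.017320 m^2
Weight = rho * A = 7850 * 0.017320 = 135.962 kg/m

135.962 kg/m


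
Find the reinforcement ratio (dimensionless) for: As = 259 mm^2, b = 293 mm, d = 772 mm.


rho = As / (b * d)
= 259 / (293 * 772)
= 259 / 226196
= 0.001145 (dimensionless)

0.001145 (dimensionless)


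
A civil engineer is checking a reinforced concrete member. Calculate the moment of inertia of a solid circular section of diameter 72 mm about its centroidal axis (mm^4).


r = d / 2 = 72 / 2 = 36.0 mm
I = pi * r^4 / 4 = pi * 36.0^4 / 4
= 1319167.32 mm^4

1319167.32 mm^4


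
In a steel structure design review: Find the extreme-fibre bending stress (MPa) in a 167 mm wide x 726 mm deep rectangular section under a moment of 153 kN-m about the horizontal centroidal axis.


I = b * h^3 / 12 = 167 * 726^3 / 12 = 5325312366.0 mm^4
y = h / 2 = 726 / 2 = 363.0 mm
M = 153 kN-m = 153000000.0 N-mm
sigma = M * y / I = 153000000.0 * 363.0 / 5325312366.0
= 10.43 MPa

10.43 MPa


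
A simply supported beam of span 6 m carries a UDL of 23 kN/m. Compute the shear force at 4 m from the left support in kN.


R_A = w * L / 2 = 23 * 6 / 2 = 69.0 kN
V(x) = R_A - w * x = 69.0 - 23 * 4
= -23.0 kN

-23.0 kN


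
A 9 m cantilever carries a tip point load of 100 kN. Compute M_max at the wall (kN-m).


For a cantilever with a point load at the free end:
M_max = P * L = 100 * 9 = 900 kN-m

900 kN-m


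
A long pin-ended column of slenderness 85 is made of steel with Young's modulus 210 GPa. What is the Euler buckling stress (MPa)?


sigma_cr = pi^2 * E / lambda^2
= 9.8696 * 210000.0 / 85^2
= 9.8696 * 210000.0 / 7225
= 286.8674 MPa

286.8674 MPa


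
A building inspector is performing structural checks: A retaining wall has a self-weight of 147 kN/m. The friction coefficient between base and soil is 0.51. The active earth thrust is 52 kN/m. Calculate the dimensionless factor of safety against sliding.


Resisting force = mu * W = 0.51 * 147 = 74.97 kN/m
FOS = Resisting / Driving = 74.97 / 52
= 1.4417 (dimensionless)

1.4417 (dimensionless)


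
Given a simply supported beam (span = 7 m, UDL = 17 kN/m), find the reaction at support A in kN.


Total load = w * L = 17 * 7 = 119 kN
By symmetry, each reaction R = total / 2 = 119 / 2 = 59.5 kN

59.5 kN


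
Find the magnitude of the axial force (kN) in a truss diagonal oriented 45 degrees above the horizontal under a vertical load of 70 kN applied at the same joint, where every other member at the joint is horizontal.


At the joint, only the diagonal has a vertical component, so vertical equilibrium gives:
F * sin(45) = 70
F = 70 / sin(45)
= 70 / 0.707107
= 98.99 kN

98.99 kN


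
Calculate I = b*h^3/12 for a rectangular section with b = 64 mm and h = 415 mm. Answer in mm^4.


I = b * h^3 / 12
= 64 * 415^3 / 12
= 64 * 71473375 / 12
= 381191333.33 mm^4

381191333.33 mm^4


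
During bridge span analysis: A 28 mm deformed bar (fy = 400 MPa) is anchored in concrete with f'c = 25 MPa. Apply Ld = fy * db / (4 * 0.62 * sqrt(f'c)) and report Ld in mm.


Ld = (fy * db) / (4 * 0.62 * sqrt(f'c))
= (400 * 28) / (4 * 0.62 * sqrt(25))
= 11200 / 12.4
= 903.23 mm

903.23 mm


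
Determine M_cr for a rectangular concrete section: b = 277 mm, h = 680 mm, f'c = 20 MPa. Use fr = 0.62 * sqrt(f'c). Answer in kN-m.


fr = 0.62 * sqrt(20) = 0.62 * 4.4721 = 2.7727 MPa
I = 277 * 680^3 / 12 = 7258138666.67 mm^4
y_t = 340.0 mm
M_cr = fr * I / y_t = 2.7727 * 7258138666.67 / 340.0 N-mm
= 59.1906 kN-m

59.1906 kN-m


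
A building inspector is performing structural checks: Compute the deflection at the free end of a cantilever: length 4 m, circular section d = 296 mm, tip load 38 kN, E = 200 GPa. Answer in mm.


I = pi * d^4 / 64 = pi * 296^4 / 64 = 376822427.47 mm^4
L = 4000.0 mm, P = 38000.0 N, E = 200000.0 MPa
delta = P * L^3 / (3 * E * I)
= 38000.0 * 4000.0^3 / (3 * 200000.0 * 376822427.47)
= 10.7566 mm

10.7566 mm


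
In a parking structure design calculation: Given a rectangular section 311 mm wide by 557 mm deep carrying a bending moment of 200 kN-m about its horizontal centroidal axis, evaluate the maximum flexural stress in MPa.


I = b * h^3 / 12 = 311 * 557^3 / 12 = 4478625293.58 mm^4
y = h / 2 = 557 / 2 = 278.5 mm
M = 200 kN-m = 200000000.0 N-mm
sigma = M * y / I = 200000000.0 * 278.5 / 4478625293.58
= 12.44 MPa

12.44 MPa


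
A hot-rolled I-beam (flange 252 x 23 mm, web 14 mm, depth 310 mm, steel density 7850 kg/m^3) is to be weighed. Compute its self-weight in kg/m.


A_flanges = 2 * 252 * 23 = 11592 mm^2
A_web = (310 - 2 * 23) * 14 = 3696 mm^2
A_total = 11592 + 3696 = 15288 mm^2 = 0.015288 m^2
Weight = rho * A = 7850 * 0.015288 = 120.0108 kg/m

120.0108 kg/m


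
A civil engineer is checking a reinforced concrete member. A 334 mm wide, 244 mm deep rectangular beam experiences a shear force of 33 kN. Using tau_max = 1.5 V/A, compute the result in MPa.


A = b * h = 334 * 244 = 81496 mm^2
V = 33 kN = 33000.0 N
tau_max = 1.5 * V / A = 1.5 * 33000.0 / 81496
= 0.6074 MPa

0.6074 MPa


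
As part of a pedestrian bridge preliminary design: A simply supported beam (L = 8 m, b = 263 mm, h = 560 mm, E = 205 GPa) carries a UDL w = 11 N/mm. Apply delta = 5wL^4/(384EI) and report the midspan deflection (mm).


I = 263 * 560^3 / 12 = 3848917333.33 mm^4
L = 8000.0 mm, w = 11 N/mm, E = 205000.0 MPa
delta = 5 * w * L^4 / (384 * E * I)
= 5 * 11 * 8000.0^4 / (384 * 205000.0 * 3848917333.33)
= 0.7435 mm

0.7435 mm


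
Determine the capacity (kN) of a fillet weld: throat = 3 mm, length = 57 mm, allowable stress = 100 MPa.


Strength = throat * length * allowable stress
= 3 * 57 * 100 N
= 17100 N
= 17.1 kN

17.1 kN


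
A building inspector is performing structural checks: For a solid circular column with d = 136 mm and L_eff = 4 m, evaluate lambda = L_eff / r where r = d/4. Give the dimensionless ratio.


Radius of gyration r = d / 4 = 136 / 4 = 34.0 mm
L_eff = 4000.0 mm
Slenderness ratio = L / r = 4000.0 / 34.0 = 117.65 (dimensionless)

117.65 (dimensionless)


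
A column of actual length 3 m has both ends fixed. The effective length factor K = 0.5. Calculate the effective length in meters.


L_eff = K * L
= 0.5 * 3
= 1.5 m

1.5 m


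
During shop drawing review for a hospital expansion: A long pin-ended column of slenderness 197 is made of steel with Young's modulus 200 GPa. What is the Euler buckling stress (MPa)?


sigma_cr = pi^2 * E / lambda^2
= 9.8696 * 200000.0 / 197^2
= 9.8696 * 200000.0 / 38809
= 50.8625 MPa

50.8625 MPa


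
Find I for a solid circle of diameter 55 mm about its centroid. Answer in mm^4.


r = d / 2 = 55 / 2 = 27.5 mm
I = pi * r^4 / 4 = pi * 27.5^4 / 4
= 449180.25 mm^4

449180.25 mm^4


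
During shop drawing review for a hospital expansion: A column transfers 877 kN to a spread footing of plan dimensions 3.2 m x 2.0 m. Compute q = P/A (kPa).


A = 3.2 * 2.0 = 6.4 m^2
q = P / A = 877 / 6.4
= 137.0312 kPa

137.0312 kPa


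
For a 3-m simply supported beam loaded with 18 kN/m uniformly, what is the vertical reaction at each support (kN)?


Total load = w * L = 18 * 3 = 54 kN
By symmetry, each reaction R = total / 2 = 54 / 2 = 27.0 kN

27.0 kN


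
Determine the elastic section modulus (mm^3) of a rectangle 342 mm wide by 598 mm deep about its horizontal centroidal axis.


S = b * h^2 / 6
= 342 * 598^2 / 6
= 342 * 357604 / 6
= 20383428.0 mm^3

20383428.0 mm^3


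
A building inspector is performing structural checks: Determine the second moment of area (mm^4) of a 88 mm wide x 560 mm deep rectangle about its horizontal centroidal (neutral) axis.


I = b * h^3 / 12
= 88 * 560^3 / 12
= 88 * 175616000 / 12
= 1287850666.67 mm^4

1287850666.67 mm^4


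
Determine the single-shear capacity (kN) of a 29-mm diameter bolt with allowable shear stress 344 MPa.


A = pi * d^2 / 4 = pi * 29^2 / 4 = 660.5199 mm^2
V = f_v * A / 1000 = 344 * 660.5199 / 1000
= 227.2188 kN

227.2188 kN


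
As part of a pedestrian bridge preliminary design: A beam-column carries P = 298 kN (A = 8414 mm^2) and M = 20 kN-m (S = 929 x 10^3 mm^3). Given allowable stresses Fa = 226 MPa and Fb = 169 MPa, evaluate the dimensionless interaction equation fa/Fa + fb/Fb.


f_a = P / A = 298000.0 / 8414 = 35.4172 MPa
f_b = M / S = 20000000.0 / 929000.0 = 21.5285 MPa
Ratio = f_a / Fa + f_b / Fb
= 35.4172 / 226 + 21.5285 / 169
= 0.2841 (dimensionless)

0.2841 (dimensionless)


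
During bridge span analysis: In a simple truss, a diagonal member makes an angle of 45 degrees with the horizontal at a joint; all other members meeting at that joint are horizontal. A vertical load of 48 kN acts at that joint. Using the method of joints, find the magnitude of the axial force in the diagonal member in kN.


At the joint, only the diagonal has a vertical component, so vertical equilibrium gives:
F * sin(45) = 48
F = 48 / sin(45)
= 48 / 0.707107
= 67.88 kN

67.88 kN


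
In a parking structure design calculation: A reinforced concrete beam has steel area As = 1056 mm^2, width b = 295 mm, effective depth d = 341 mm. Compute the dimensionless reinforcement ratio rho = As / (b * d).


rho = As / (b * d)
= 1056 / (295 * 341)
= 1056 / 100595
= 0.010498 (dimensionless)

0.010498 (dimensionless)


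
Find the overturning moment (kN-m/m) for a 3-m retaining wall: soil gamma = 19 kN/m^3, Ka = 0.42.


Pa = 0.5 * Ka * gamma * H^2
= 0.5 * 0.42 * 19 * 3^2
= 35.91 kN/m
Arm = H / 3 = 3 / 3 = 1.0 m
Mo = Pa * arm = Pa * H / 3 = 35.91 * 3 / 3 = 35.91 kN-m/m

35.91 kN-m/m


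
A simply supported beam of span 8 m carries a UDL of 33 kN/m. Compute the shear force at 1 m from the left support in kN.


R_A = w * L / 2 = 33 * 8 / 2 = 132.0 kN
V(x) = R_A - w * x = 132.0 - 33 * 1
= 99.0 kN

99.0 kN


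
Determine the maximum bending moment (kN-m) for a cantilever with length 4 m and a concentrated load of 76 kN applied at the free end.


For a cantilever with a point load at the free end:
M_max = P * L = 76 * 4 = 304 kN-m

304 kN-m


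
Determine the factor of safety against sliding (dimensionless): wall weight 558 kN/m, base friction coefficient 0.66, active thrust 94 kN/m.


Resisting force = mu * W = 0.66 * 558 = 368.28 kN/m
FOS = Resisting / Driving = 368.28 / 94
= 3.9179 (dimensionless)

3.9179 (dimensionless)


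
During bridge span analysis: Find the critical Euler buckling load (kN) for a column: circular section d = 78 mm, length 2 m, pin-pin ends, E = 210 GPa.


I = pi * d^4 / 64 = 1816972.31 mm^4
L = 2000.0 mm
P_cr = pi^2 * E * I / L^2
= 9.8696 * 210000.0 * 1816972.31 / 2000.0^2
= 941471.89 N = 941.4719 kN

941.4719 kN


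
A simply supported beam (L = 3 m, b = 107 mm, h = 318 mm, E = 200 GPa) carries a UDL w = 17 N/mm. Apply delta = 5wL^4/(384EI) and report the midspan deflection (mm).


I = 107 * 318^3 / 12 = 286737102.0 mm^4
L = 3000.0 mm, w = 17 N/mm, E = 200000.0 MPa
delta = 5 * w * L^4 / (384 * E * I)
= 5 * 17 * 3000.0^4 / (384 * 200000.0 * 286737102.0)
= 0.3127 mm

0.3127 mm


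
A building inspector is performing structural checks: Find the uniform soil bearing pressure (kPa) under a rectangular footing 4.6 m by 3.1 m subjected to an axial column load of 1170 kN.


A = 4.6 * 3.1 = 14.26 m^2
q = P / A = 1170 / 14.26
= 82.0477 kPa

82.0477 kPa


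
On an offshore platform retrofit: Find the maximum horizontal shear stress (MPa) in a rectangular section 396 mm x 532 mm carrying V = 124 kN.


A = b * h = 396 * 532 = 210672 mm^2
V = 124 kN = 124000.0 N
tau_max = 1.5 * V / A = 1.5 * 124000.0 / 210672
= 0.8829 MPa

0.8829 MPa


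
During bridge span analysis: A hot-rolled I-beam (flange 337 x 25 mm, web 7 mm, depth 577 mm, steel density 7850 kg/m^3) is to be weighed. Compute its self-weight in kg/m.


A_flanges = 2 * 337 * 25 = 16850 mm^2
A_web = (577 - 2 * 25) * 7 = 3689 mm^2
A_total = 16850 + 3689 = 20539 mm^2 = 0.020539 m^2
Weight = rho * A = 7850 * 0.020539 = 161.2312 kg/m

161.2312 kg/m


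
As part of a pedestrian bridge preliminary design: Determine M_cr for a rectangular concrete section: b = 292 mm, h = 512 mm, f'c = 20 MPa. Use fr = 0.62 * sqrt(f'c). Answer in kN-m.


fr = 0.62 * sqrt(20) = 0.62 * 4.4721 = 2.7727 MPa
I = 292 * 512^3 / 12 = 3265964714.67 mm^4
y_t = 256.0 mm
M_cr = fr * I / y_t = 2.7727 * 3265964714.67 / 256.0 N-mm
= 35.3735 kN-m

35.3735 kN-m


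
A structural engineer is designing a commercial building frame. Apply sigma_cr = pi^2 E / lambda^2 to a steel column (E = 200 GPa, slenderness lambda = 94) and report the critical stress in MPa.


sigma_cr = pi^2 * E / lambda^2
= 9.8696 * 200000.0 / 94^2
= 9.8696 * 200000.0 / 8836
= 223.3953 MPa

223.3953 MPa


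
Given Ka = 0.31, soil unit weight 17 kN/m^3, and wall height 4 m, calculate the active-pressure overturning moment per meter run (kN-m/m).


Pa = 0.5 * Ka * gamma * H^2
= 0.5 * 0.31 * 17 * 4^2
= 42.16 kN/m
Arm = H / 3 = 4 / 3 = 1.3333 m
Mo = Pa * arm = Pa * H / 3 = 42.16 * 4 / 3 = 56.2133 kN-m/m

56.2133 kN-m/m


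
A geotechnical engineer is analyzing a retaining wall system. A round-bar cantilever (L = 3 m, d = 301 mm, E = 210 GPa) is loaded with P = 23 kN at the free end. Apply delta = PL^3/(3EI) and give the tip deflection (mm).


I = pi * d^4 / 64 = pi * 301^4 / 64 = 402935823.96 mm^4
L = 3000.0 mm, P = 23000.0 N, E = 210000.0 MPa
delta = P * L^3 / (3 * E * I)
= 23000.0 * 3000.0^3 / (3 * 210000.0 * 402935823.96)
= 2.4463 mm

2.4463 mm


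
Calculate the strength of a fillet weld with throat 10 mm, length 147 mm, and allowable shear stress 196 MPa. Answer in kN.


Strength = throat * length * allowable stress
= 10 * 147 * 196 N
= 288120 N
= 288.12 kN

288.12 kN


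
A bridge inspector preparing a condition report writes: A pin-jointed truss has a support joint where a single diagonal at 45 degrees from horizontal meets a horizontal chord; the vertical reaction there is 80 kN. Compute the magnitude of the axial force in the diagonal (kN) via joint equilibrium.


At the joint, only the diagonal has a vertical component, so vertical equilibrium gives:
F * sin(45) = 80
F = 80 / sin(45)
= 80 / 0.707107
= 113.14 kN

113.14 kN


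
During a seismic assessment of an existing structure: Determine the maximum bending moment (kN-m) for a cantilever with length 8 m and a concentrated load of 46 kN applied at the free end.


For a cantilever with a point load at the free end:
M_max = P * L = 46 * 8 = 368 kN-m

368 kN-m


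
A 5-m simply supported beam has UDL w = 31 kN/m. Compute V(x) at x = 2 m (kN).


R_A = w * L / 2 = 31 * 5 / 2 = 77.5 kN
V(x) = R_A - w * x = 77.5 - 31 * 2
= 15.5 kN

15.5 kN


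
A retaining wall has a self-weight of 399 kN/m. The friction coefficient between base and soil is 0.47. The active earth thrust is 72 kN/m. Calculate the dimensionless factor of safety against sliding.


Resisting force = mu * W = 0.47 * 399 = 187.53 kN/m
FOS = Resisting / Driving = 187.53 / 72
= 2.6046 (dimensionless)

2.6046 (dimensionless)


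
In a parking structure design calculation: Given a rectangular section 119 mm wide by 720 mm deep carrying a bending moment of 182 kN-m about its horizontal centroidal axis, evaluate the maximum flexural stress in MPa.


I = b * h^3 / 12 = 119 * 720^3 / 12 = 3701376000.0 mm^4
y = h / 2 = 720 / 2 = 360.0 mm
M = 182 kN-m = 182000000.0 N-mm
sigma = M * y / I = 182000000.0 * 360.0 / 3701376000.0
= 17.7 MPa

17.7 MPa


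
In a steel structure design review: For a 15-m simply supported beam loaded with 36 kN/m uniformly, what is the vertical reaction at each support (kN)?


Total load = w * L = 36 * 15 = 540 kN
By symmetry, each reaction R = total / 2 = 540 / 2 = 270.0 kN

270.0 kN
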